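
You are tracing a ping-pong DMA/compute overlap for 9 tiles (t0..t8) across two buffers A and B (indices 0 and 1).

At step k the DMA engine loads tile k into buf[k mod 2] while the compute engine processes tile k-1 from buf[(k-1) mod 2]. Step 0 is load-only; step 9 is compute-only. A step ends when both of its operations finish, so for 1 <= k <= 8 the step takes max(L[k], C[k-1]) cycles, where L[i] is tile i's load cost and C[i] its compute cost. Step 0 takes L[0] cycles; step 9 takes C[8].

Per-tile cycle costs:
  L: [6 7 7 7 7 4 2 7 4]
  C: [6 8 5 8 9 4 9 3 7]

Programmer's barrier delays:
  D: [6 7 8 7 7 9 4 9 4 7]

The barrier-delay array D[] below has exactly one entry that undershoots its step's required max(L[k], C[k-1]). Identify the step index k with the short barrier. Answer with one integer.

hazard at step 4

[0] required=L[0]=6=6 vs D=6 ok
[1] required=max(L[1]=7,C[0]=6)=7 vs D=7 ok
[2] required=max(L[2]=7,C[1]=8)=8 vs D=8 ok
[3] required=max(L[3]=7,C[2]=5)=7 vs D=7 ok
[4] required=max(L[4]=7,C[3]=8)=8 vs D=7 SHORT
[5] required=max(L[5]=4,C[4]=9)=9 vs D=9 ok
[6] required=max(L[6]=2,C[5]=4)=4 vs D=4 ok
[7] required=max(L[7]=7,C[6]=9)=9 vs D=9 ok
[8] required=max(L[8]=4,C[7]=3)=4 vs D=4 ok
[9] required=C[8]=7=7 vs D=7 ok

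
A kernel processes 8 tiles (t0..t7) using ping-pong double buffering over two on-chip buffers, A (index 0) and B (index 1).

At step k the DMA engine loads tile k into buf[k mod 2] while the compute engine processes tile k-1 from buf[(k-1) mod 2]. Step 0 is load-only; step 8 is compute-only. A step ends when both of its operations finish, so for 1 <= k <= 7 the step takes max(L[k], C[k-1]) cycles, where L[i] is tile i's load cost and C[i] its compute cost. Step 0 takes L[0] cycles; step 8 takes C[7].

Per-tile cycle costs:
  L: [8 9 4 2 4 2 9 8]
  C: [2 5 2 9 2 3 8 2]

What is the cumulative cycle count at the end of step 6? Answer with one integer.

[0] DMA t0→A (8c) ∥ CU idle ⇒ 8c, clock 8
[1] DMA t1→B (9c) ∥ CU A:t0 (2c) ⇒ 9c, clock 17
[2] DMA t2→A (4c) ∥ CU B:t1 (5c) ⇒ 5c, clock 22
[3] DMA t3→B (2c) ∥ CU A:t2 (2c) ⇒ 2c, clock 24
[4] DMA t4→A (4c) ∥ CU B:t3 (9c) ⇒ 9c, clock 33
[5] DMA t5→B (2c) ∥ CU A:t4 (2c) ⇒ 2c, clock 35
[6] DMA t6→A (9c) ∥ CU B:t5 (3c) ⇒ 9c, clock 44
[7] DMA t7→B (8c) ∥ CU A:t6 (8c) ⇒ 8c, clock 52
[8] DMA idle ∥ CU B:t7 (2c) ⇒ 2c, clock 54

end_cycle[6] = 44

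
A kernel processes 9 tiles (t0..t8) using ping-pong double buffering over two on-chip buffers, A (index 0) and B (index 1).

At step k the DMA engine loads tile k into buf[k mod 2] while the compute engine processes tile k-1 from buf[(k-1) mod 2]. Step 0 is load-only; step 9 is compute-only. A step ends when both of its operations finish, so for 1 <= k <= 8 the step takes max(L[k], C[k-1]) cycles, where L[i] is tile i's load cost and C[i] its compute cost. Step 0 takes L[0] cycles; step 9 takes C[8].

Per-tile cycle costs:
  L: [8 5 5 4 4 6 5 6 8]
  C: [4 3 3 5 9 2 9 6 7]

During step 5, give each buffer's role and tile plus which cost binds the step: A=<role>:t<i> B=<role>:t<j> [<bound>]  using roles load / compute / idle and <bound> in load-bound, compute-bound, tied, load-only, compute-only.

  0. 8=8c; end=8; A:t0 B:-
  1. max(5,4)=5c; end=13; A:t0 B:t1
  2. max(5,3)=5c; end=18; A:t2 B:t1
  3. max(4,3)=4c; end=22; A:t2 B:t3
  4. max(4,5)=5c; end=27; A:t4 B:t3
  5. max(6,9)=9c; end=36; A:t4 B:t5
  6. max(5,2)=5c; end=41; A:t6 B:t5
  7. max(6,9)=9c; end=50; A:t6 B:t7
  8. max(8,6)=8c; end=58; A:t8 B:t7
  9. 7=7c; end=65; A:t8 B:t7

step 5: A=compute:t4 B=load:t5 [compute-bound]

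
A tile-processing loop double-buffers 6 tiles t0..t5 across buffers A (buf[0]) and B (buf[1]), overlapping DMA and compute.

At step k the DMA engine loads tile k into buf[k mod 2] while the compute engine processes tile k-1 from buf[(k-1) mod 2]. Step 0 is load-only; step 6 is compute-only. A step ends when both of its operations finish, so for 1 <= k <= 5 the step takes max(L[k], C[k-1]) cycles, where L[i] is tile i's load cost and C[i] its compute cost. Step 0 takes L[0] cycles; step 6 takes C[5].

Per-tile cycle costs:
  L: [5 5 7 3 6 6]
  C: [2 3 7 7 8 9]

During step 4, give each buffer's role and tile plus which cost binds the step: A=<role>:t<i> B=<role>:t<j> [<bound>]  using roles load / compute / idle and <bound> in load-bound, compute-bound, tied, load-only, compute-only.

step 4: A=load:t4 B=compute:t3 [compute-bound]

  0. 5=5c; end=5; A:t0 B:-
  1. max(5,2)=5c; end=10; A:t0 B:t1
  2. max(7,3)=7c; end=17; A:t2 B:t1
  3. max(3,7)=7c; end=24; A:t2 B:t3
  4. max(6,7)=7c; end=31; A:t4 B:t3
  5. max(6,8)=8c; end=39; A:t4 B:t5
  6. 9=9c; end=48; A:t4 B:t5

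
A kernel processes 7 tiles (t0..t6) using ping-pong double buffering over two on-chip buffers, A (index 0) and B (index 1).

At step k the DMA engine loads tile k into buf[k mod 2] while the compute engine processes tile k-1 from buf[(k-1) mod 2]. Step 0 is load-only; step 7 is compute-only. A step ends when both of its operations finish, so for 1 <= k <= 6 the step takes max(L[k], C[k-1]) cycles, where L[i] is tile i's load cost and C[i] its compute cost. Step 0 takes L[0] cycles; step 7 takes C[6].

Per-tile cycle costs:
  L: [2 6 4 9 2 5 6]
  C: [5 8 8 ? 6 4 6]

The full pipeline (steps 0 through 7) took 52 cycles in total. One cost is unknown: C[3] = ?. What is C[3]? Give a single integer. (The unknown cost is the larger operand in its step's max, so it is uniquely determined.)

C[3] = 9

step 0: dur = L[0]=2 = 2
step 1: dur = max(L[1]=6, C[0]=5) = 6
step 2: dur = max(L[2]=4, C[1]=8) = 8
step 3: dur = max(L[3]=9, C[2]=8) = 9
step 4: dur = max(L[4]=2, C[3]=?) = C[3]  (unknown; binding)
step 5: dur = max(L[5]=5, C[4]=6) = 6
step 6: dur = max(L[6]=6, C[5]=4) = 6
step 7: dur = C[6]=6 = 6
sum of known step durations = 43
dur[4] = total - known = 52 - 43 = 9
C[3] is the binding max in step 4, so C[3] = dur[4] = 9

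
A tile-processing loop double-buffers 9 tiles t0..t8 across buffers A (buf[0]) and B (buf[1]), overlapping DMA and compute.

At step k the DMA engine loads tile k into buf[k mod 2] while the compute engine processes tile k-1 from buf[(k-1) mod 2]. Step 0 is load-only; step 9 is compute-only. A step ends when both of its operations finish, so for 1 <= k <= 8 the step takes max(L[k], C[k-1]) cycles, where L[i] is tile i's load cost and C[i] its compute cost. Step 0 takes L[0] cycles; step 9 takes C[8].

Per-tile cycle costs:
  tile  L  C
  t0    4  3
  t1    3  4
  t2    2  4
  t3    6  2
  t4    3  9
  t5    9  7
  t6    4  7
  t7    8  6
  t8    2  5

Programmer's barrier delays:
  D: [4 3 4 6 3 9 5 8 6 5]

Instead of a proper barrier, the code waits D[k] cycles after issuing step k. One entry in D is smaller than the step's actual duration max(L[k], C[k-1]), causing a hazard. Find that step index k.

[0] required=L[0]=4=4 vs D=4 ok
[1] required=max(L[1]=3,C[0]=3)=3 vs D=3 ok
[2] required=max(L[2]=2,C[1]=4)=4 vs D=4 ok
[3] required=max(L[3]=6,C[2]=4)=6 vs D=6 ok
[4] required=max(L[4]=3,C[3]=2)=3 vs D=3 ok
[5] required=max(L[5]=9,C[4]=9)=9 vs D=9 ok
[6] required=max(L[6]=4,C[5]=7)=7 vs D=5 SHORT
[7] required=max(L[7]=8,C[6]=7)=8 vs D=8 ok
[8] required=max(L[8]=2,C[7]=6)=6 vs D=6 ok
[9] required=C[8]=5=5 vs D=5 ok

hazard at step 6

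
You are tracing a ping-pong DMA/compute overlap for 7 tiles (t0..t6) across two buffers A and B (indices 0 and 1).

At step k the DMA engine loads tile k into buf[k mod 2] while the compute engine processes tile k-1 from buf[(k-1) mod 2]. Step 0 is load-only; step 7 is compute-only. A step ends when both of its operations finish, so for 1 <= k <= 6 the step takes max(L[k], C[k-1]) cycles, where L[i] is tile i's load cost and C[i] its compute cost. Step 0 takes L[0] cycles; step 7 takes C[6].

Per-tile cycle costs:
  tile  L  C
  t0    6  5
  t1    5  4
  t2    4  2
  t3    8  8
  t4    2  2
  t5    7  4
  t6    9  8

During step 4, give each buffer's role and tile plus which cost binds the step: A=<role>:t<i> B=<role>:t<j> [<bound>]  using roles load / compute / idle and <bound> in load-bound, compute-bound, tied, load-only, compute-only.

step 0: L[0]=6 → dur=6, Σ=6 | A=load:t0 B=idle [load-only]
step 1: L[1]=5 C[0]=5 → dur=5, Σ=11 | A=compute:t0 B=load:t1 [tied]
step 2: L[2]=4 C[1]=4 → dur=4, Σ=15 | A=load:t2 B=compute:t1 [tied]
step 3: L[3]=8 C[2]=2 → dur=8, Σ=23 | A=compute:t2 B=load:t3 [load-bound]
step 4: L[4]=2 C[3]=8 → dur=8, Σ=31 | A=load:t4 B=compute:t3 [compute-bound]
step 5: L[5]=7 C[4]=2 → dur=7, Σ=38 | A=compute:t4 B=load:t5 [load-bound]
step 6: L[6]=9 C[5]=4 → dur=9, Σ=47 | A=load:t6 B=compute:t5 [load-bound]
step 7: C[6]=8 → dur=8, Σ=55 | A=compute:t6 B=idle [compute-only]

step 4: A=load:t4 B=compute:t3 [compute-bound]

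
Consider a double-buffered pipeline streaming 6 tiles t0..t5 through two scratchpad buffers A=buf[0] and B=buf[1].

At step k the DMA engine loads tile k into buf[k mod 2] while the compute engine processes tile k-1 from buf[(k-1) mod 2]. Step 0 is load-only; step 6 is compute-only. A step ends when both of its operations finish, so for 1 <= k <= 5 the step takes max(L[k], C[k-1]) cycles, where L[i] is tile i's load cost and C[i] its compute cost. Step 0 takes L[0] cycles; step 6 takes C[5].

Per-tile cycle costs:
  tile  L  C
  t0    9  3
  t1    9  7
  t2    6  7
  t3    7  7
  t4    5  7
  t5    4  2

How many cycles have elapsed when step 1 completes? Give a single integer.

  0. 9=9c; end=9; A:t0 B:-
  1. max(9,3)=9c; end=18; A:t0 B:t1
  2. max(6,7)=7c; end=25; A:t2 B:t1
  3. max(7,7)=7c; end=32; A:t2 B:t3
  4. max(5,7)=7c; end=39; A:t4 B:t3
  5. max(4,7)=7c; end=46; A:t4 B:t5
  6. 2=2c; end=48; A:t4 B:t5

end_cycle[1] = 18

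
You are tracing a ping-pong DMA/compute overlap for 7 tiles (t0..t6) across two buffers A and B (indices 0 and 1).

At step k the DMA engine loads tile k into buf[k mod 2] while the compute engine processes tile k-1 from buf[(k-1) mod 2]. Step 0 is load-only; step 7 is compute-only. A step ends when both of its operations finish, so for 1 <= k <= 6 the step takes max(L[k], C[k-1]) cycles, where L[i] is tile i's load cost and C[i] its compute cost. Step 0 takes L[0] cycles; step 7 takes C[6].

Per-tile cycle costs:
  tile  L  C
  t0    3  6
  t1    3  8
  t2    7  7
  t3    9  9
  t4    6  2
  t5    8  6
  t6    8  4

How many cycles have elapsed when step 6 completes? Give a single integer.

end_cycle[6] = 51

[0] DMA t0→A (3c) ∥ CU idle ⇒ 3c, clock 3
[1] DMA t1→B (3c) ∥ CU A:t0 (6c) ⇒ 6c, clock 9
[2] DMA t2→A (7c) ∥ CU B:t1 (8c) ⇒ 8c, clock 17
[3] DMA t3→B (9c) ∥ CU A:t2 (7c) ⇒ 9c, clock 26
[4] DMA t4→A (6c) ∥ CU B:t3 (9c) ⇒ 9c, clock 35
[5] DMA t5→B (8c) ∥ CU A:t4 (2c) ⇒ 8c, clock 43
[6] DMA t6→A (8c) ∥ CU B:t5 (6c) ⇒ 8c, clock 51
[7] DMA idle ∥ CU A:t6 (4c) ⇒ 4c, clock 55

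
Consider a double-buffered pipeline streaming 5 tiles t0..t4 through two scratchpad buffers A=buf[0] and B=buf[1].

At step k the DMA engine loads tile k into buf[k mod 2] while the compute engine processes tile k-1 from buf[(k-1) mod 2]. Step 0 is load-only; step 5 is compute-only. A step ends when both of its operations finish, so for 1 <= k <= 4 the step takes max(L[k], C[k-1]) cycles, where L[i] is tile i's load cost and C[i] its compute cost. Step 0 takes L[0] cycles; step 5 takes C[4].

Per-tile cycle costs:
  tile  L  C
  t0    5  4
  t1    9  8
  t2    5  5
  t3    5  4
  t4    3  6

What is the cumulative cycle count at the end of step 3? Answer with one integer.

[0] DMA t0→A (5c) ∥ CU idle ⇒ 5c, clock 5
[1] DMA t1→B (9c) ∥ CU A:t0 (4c) ⇒ 9c, clock 14
[2] DMA t2→A (5c) ∥ CU B:t1 (8c) ⇒ 8c, clock 22
[3] DMA t3→B (5c) ∥ CU A:t2 (5c) ⇒ 5c, clock 27
[4] DMA t4→A (3c) ∥ CU B:t3 (4c) ⇒ 4c, clock 31
[5] DMA idle ∥ CU A:t4 (6c) ⇒ 6c, clock 37

end_cycle[3] = 27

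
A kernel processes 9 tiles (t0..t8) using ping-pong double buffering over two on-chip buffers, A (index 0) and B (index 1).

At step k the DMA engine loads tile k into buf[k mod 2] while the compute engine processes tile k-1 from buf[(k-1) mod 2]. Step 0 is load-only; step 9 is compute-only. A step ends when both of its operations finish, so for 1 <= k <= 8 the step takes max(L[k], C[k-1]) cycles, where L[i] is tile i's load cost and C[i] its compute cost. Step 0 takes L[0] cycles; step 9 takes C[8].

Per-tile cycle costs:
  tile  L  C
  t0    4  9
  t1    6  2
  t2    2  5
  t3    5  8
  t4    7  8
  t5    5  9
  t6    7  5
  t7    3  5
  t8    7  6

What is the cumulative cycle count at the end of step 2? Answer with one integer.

end_cycle[2] = 15

[0] DMA t0→A (4c) ∥ CU idle ⇒ 4c, clock 4
[1] DMA t1→B (6c) ∥ CU A:t0 (9c) ⇒ 9c, clock 13
[2] DMA t2→A (2c) ∥ CU B:t1 (2c) ⇒ 2c, clock 15
[3] DMA t3→B (5c) ∥ CU A:t2 (5c) ⇒ 5c, clock 20
[4] DMA t4→A (7c) ∥ CU B:t3 (8c) ⇒ 8c, clock 28
[5] DMA t5→B (5c) ∥ CU A:t4 (8c) ⇒ 8c, clock 36
[6] DMA t6→A (7c) ∥ CU B:t5 (9c) ⇒ 9c, clock 45
[7] DMA t7→B (3c) ∥ CU A:t6 (5c) ⇒ 5c, clock 50
[8] DMA t8→A (7c) ∥ CU B:t7 (5c) ⇒ 7c, clock 57
[9] DMA idle ∥ CU A:t8 (6c) ⇒ 6c, clock 63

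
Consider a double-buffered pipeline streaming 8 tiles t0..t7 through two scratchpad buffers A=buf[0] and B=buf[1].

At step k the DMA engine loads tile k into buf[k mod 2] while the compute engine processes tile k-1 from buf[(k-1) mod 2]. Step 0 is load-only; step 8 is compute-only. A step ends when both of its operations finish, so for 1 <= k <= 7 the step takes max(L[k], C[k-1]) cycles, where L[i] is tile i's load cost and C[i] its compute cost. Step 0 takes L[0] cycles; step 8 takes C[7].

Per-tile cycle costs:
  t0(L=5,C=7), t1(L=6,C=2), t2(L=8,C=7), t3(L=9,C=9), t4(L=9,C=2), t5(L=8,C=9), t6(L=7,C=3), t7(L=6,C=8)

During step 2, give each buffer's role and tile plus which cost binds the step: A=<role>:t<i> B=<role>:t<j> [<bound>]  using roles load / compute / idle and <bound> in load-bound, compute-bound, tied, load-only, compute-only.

[0] DMA t0→A (5c) ∥ CU idle ⇒ 5c, clock 5
[1] DMA t1→B (6c) ∥ CU A:t0 (7c) ⇒ 7c, clock 12
[2] DMA t2→A (8c) ∥ CU B:t1 (2c) ⇒ 8c, clock 20
[3] DMA t3→B (9c) ∥ CU A:t2 (7c) ⇒ 9c, clock 29
[4] DMA t4→A (9c) ∥ CU B:t3 (9c) ⇒ 9c, clock 38
[5] DMA t5→B (8c) ∥ CU A:t4 (2c) ⇒ 8c, clock 46
[6] DMA t6→A (7c) ∥ CU B:t5 (9c) ⇒ 9c, clock 55
[7] DMA t7→B (6c) ∥ CU A:t6 (3c) ⇒ 6c, clock 61
[8] DMA idle ∥ CU B:t7 (8c) ⇒ 8c, clock 69

step 2: A=load:t2 B=compute:t1 [load-bound]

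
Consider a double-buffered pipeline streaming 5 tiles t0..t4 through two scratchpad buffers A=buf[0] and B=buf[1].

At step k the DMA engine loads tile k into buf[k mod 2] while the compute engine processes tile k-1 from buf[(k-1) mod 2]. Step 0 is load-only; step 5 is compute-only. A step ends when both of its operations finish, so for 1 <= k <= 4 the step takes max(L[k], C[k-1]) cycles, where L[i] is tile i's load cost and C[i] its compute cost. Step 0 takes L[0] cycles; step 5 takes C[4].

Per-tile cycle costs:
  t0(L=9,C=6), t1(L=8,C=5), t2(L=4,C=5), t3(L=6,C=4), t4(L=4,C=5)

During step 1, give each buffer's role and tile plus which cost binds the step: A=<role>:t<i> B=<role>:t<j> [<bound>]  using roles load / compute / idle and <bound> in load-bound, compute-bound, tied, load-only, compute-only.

step 1: A=compute:t0 B=load:t1 [load-bound]

[0] DMA t0→A (9c) ∥ CU idle ⇒ 9c, clock 9
[1] DMA t1→B (8c) ∥ CU A:t0 (6c) ⇒ 8c, clock 17
[2] DMA t2→A (4c) ∥ CU B:t1 (5c) ⇒ 5c, clock 22
[3] DMA t3→B (6c) ∥ CU A:t2 (5c) ⇒ 6c, clock 28
[4] DMA t4→A (4c) ∥ CU B:t3 (4c) ⇒ 4c, clock 32
[5] DMA idle ∥ CU A:t4 (5c) ⇒ 5c, clock 37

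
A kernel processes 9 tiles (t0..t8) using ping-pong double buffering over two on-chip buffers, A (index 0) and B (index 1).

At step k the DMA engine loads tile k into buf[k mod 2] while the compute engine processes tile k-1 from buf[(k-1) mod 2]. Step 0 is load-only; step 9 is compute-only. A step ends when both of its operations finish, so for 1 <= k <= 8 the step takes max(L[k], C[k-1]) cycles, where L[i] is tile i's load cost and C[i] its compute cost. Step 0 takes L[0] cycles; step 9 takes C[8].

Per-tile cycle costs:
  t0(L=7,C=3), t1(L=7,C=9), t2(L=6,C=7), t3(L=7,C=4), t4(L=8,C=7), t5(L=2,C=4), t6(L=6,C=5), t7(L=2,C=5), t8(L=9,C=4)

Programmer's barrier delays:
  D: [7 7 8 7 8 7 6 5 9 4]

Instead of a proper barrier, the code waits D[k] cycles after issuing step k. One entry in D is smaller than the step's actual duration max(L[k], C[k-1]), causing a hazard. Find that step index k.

[0] required=L[0]=7=7 vs D=7 ok
[1] required=max(L[1]=7,C[0]=3)=7 vs D=7 ok
[2] required=max(L[2]=6,C[1]=9)=9 vs D=8 SHORT
[3] required=max(L[3]=7,C[2]=7)=7 vs D=7 ok
[4] required=max(L[4]=8,C[3]=4)=8 vs D=8 ok
[5] required=max(L[5]=2,C[4]=7)=7 vs D=7 ok
[6] required=max(L[6]=6,C[5]=4)=6 vs D=6 ok
[7] required=max(L[7]=2,C[6]=5)=5 vs D=5 ok
[8] required=max(L[8]=9,C[7]=5)=9 vs D=9 ok
[9] required=C[8]=4=4 vs D=4 ok

hazard at step 2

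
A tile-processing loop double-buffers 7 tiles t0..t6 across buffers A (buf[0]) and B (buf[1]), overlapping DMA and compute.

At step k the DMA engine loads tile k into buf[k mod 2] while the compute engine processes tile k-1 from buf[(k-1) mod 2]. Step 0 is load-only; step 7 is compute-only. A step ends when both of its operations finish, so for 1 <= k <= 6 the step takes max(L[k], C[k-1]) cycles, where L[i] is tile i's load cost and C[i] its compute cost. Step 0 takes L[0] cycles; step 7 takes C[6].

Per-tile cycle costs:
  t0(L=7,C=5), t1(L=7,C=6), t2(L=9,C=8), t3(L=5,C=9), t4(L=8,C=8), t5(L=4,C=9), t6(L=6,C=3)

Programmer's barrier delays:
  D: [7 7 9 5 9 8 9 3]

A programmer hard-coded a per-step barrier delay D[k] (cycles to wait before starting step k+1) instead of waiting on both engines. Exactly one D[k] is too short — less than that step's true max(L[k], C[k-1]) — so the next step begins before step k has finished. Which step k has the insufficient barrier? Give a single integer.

k=0 barrier L[0]=7→7c, D[0]=7 ok
k=1 barrier max(L[1]=7,C[0]=5)→7c, D[1]=7 ok
k=2 barrier max(L[2]=9,C[1]=6)→9c, D[2]=9 ok
k=3 barrier max(L[3]=5,C[2]=8)→8c, D[3]=5 SHORT
k=4 barrier max(L[4]=8,C[3]=9)→9c, D[4]=9 ok
k=5 barrier max(L[5]=4,C[4]=8)→8c, D[5]=8 ok
k=6 barrier max(L[6]=6,C[5]=9)→9c, D[6]=9 ok
k=7 barrier C[6]=3→3c, D[7]=3 ok

hazard at step 3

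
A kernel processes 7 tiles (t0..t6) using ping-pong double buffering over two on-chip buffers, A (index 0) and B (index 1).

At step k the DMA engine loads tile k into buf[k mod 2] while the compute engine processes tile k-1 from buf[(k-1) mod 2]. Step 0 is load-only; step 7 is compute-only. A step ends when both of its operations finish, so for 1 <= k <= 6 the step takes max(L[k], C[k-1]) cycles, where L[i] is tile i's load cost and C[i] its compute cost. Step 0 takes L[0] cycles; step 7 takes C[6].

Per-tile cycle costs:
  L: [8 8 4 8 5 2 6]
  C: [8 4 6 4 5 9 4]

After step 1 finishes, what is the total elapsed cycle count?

[0] DMA t0→A (8c) ∥ CU idle ⇒ 8c, clock 8
[1] DMA t1→B (8c) ∥ CU A:t0 (8c) ⇒ 8c, clock 16
[2] DMA t2→A (4c) ∥ CU B:t1 (4c) ⇒ 4c, clock 20
[3] DMA t3→B (8c) ∥ CU A:t2 (6c) ⇒ 8c, clock 28
[4] DMA t4→A (5c) ∥ CU B:t3 (4c) ⇒ 5c, clock 33
[5] DMA t5→B (2c) ∥ CU A:t4 (5c) ⇒ 5c, clock 38
[6] DMA t6→A (6c) ∥ CU B:t5 (9c) ⇒ 9c, clock 47
[7] DMA idle ∥ CU A:t6 (4c) ⇒ 4c, clock 51

end_cycle[1] = 16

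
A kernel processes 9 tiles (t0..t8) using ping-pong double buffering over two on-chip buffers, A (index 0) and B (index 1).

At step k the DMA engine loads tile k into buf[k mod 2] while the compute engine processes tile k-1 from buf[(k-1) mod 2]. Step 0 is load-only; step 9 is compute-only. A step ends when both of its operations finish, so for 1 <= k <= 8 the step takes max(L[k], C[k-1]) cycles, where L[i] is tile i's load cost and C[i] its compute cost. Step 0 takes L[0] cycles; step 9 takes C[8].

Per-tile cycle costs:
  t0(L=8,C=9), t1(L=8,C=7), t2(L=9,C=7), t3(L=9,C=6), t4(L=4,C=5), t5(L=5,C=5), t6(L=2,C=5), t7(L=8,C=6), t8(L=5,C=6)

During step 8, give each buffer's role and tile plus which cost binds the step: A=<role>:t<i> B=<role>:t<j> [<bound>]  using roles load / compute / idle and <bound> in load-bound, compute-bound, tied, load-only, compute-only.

k=0 load=t0/8c comp=- wait=8 total=8
k=1 load=t1/8c comp=t0/9c wait=9 total=17
k=2 load=t2/9c comp=t1/7c wait=9 total=26
k=3 load=t3/9c comp=t2/7c wait=9 total=35
k=4 load=t4/4c comp=t3/6c wait=6 total=41
k=5 load=t5/5c comp=t4/5c wait=5 total=46
k=6 load=t6/2c comp=t5/5c wait=5 total=51
k=7 load=t7/8c comp=t6/5c wait=8 total=59
k=8 load=t8/5c comp=t7/6c wait=6 total=65
k=9 load=- comp=t8/6c wait=6 total=71

step 8: A=load:t8 B=compute:t7 [compute-bound]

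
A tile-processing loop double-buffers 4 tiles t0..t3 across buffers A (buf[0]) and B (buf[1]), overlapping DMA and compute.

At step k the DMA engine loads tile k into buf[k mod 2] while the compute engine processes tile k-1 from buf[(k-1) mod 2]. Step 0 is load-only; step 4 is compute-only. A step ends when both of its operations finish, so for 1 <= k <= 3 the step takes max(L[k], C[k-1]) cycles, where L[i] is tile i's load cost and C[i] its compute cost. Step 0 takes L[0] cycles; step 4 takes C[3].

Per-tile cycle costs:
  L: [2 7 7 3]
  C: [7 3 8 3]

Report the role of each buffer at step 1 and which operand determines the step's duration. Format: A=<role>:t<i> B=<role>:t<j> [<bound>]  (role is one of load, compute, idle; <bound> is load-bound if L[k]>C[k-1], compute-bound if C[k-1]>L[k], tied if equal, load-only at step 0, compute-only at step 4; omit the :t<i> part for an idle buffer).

step 1: A=compute:t0 B=load:t1 [tied]

step 0: L[0]=2 → dur=2, Σ=2 | A=load:t0 B=idle [load-only]
step 1: L[1]=7 C[0]=7 → dur=7, Σ=9 | A=compute:t0 B=load:t1 [tied]
step 2: L[2]=7 C[1]=3 → dur=7, Σ=16 | A=load:t2 B=compute:t1 [load-bound]
step 3: L[3]=3 C[2]=8 → dur=8, Σ=24 | A=compute:t2 B=load:t3 [compute-bound]
step 4: C[3]=3 → dur=3, Σ=27 | A=idle B=compute:t3 [compute-only]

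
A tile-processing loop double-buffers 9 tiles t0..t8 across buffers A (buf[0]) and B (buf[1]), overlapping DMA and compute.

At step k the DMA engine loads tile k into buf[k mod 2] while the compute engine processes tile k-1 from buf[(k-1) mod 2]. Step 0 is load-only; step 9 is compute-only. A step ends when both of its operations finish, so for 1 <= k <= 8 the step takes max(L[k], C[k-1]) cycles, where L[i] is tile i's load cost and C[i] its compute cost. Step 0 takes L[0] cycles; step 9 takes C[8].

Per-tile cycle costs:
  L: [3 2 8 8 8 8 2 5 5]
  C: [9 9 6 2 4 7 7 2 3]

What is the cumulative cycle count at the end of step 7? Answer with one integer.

[0] DMA t0→A (3c) ∥ CU idle ⇒ 3c, clock 3
[1] DMA t1→B (2c) ∥ CU A:t0 (9c) ⇒ 9c, clock 12
[2] DMA t2→A (8c) ∥ CU B:t1 (9c) ⇒ 9c, clock 21
[3] DMA t3→B (8c) ∥ CU A:t2 (6c) ⇒ 8c, clock 29
[4] DMA t4→A (8c) ∥ CU B:t3 (2c) ⇒ 8c, clock 37
[5] DMA t5→B (8c) ∥ CU A:t4 (4c) ⇒ 8c, clock 45
[6] DMA t6→A (2c) ∥ CU B:t5 (7c) ⇒ 7c, clock 52
[7] DMA t7→B (5c) ∥ CU A:t6 (7c) ⇒ 7c, clock 59
[8] DMA t8→A (5c) ∥ CU B:t7 (2c) ⇒ 5c, clock 64
[9] DMA idle ∥ CU A:t8 (3c) ⇒ 3c, clock 67

end_cycle[7] = 59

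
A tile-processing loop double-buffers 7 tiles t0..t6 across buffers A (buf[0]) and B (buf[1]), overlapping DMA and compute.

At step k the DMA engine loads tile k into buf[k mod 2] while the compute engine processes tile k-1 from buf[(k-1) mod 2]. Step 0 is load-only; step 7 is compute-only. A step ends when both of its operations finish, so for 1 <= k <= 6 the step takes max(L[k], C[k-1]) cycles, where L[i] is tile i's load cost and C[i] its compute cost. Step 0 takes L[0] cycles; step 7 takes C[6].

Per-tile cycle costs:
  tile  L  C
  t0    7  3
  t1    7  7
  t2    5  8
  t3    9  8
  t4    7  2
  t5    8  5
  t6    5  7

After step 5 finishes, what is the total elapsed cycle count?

step 0: L[0]=7 → dur=7, Σ=7 | A=load:t0 B=idle [load-only]
step 1: L[1]=7 C[0]=3 → dur=7, Σ=14 | A=compute:t0 B=load:t1 [load-bound]
step 2: L[2]=5 C[1]=7 → dur=7, Σ=21 | A=load:t2 B=compute:t1 [compute-bound]
step 3: L[3]=9 C[2]=8 → dur=9, Σ=30 | A=compute:t2 B=load:t3 [load-bound]
step 4: L[4]=7 C[3]=8 → dur=8, Σ=38 | A=load:t4 B=compute:t3 [compute-bound]
step 5: L[5]=8 C[4]=2 → dur=8, Σ=46 | A=compute:t4 B=load:t5 [load-bound]
step 6: L[6]=5 C[5]=5 → dur=5, Σ=51 | A=load:t6 B=compute:t5 [tied]
step 7: C[6]=7 → dur=7, Σ=58 | A=compute:t6 B=idle [compute-only]

end_cycle[5] = 46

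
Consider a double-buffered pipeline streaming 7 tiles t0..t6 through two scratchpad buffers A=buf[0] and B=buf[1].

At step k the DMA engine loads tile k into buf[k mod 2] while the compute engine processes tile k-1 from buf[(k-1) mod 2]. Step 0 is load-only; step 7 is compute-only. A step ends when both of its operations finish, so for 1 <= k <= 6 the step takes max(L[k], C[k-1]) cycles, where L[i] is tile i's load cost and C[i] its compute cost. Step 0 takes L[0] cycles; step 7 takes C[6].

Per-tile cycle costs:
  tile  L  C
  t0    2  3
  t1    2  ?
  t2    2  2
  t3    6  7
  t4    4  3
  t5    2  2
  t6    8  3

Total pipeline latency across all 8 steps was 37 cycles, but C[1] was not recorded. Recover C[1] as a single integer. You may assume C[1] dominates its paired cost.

step 0 = dur = L[0]=2 = 2
step 1 = dur = max(L[1]=2, C[0]=3) = 3
step 2 = dur = max(L[2]=2, C[1]=?) = C[1]  (unknown; binding)
step 3 = dur = max(L[3]=6, C[2]=2) = 6
step 4 = dur = max(L[4]=4, C[3]=7) = 7
step 5 = dur = max(L[5]=2, C[4]=3) = 3
step 6 = dur = max(L[6]=8, C[5]=2) = 8
step 7 = dur = C[6]=3 = 3
sum of known step durations = 32
dur[2] = total - known = 37 - 32 = 5
C[1] is the binding max in step 2, so C[1] = dur[2] = 5

C[1] = 5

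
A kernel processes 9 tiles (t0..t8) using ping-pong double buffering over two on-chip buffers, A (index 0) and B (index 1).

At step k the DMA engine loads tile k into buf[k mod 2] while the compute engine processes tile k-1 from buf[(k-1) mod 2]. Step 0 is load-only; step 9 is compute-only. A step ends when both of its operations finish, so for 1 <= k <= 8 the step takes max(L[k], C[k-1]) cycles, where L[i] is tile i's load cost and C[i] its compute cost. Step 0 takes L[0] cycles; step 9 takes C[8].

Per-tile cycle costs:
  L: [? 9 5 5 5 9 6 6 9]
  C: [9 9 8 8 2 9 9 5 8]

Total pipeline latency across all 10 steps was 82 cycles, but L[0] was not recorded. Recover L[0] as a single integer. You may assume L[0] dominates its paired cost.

L[0] = 4

step 0: dur = L[0]=? = L[0]  (unknown; binding)
step 1: dur = max(L[1]=9, C[0]=9) = 9
step 2: dur = max(L[2]=5, C[1]=9) = 9
step 3: dur = max(L[3]=5, C[2]=8) = 8
step 4: dur = max(L[4]=5, C[3]=8) = 8
step 5: dur = max(L[5]=9, C[4]=2) = 9
step 6: dur = max(L[6]=6, C[5]=9) = 9
step 7: dur = max(L[7]=6, C[6]=9) = 9
step 8: dur = max(L[8]=9, C[7]=5) = 9
step 9: dur = C[8]=8 = 8
sum of known step durations = 78
dur[0] = total - known = 82 - 78 = 4
L[0] is the binding max in step 0, so L[0] = dur[0] = 4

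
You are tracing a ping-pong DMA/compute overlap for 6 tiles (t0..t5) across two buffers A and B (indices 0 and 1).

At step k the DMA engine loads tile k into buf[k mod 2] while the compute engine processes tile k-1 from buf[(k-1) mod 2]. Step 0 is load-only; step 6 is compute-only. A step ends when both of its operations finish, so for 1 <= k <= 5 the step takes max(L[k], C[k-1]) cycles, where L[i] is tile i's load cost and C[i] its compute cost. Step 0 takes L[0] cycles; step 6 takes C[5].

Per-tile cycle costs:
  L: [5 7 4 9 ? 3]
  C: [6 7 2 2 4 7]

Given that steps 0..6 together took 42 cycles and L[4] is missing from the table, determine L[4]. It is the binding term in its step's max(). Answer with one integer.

step 0 = dur = L[0]=5 = 5
step 1 = dur = max(L[1]=7, C[0]=6) = 7
step 2 = dur = max(L[2]=4, C[1]=7) = 7
step 3 = dur = max(L[3]=9, C[2]=2) = 9
step 4 = dur = max(L[4]=?, C[3]=2) = L[4]  (unknown; binding)
step 5 = dur = max(L[5]=3, C[4]=4) = 4
step 6 = dur = C[5]=7 = 7
sum of known step durations = 39
dur[4] = total - known = 42 - 39 = 3
L[4] is the binding max in step 4, so L[4] = dur[4] = 3

L[4] = 3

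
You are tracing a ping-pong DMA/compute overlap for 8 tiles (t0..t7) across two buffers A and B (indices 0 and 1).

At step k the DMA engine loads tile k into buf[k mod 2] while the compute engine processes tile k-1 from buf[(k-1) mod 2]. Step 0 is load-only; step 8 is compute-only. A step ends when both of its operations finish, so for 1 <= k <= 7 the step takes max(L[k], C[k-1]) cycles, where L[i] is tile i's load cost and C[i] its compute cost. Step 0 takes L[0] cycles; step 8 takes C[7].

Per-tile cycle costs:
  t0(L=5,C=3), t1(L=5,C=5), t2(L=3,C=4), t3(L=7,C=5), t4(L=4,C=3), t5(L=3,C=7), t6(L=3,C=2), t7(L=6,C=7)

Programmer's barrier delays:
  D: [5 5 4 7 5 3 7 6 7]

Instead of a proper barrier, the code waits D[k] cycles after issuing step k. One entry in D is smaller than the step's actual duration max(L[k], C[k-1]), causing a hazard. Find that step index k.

step 0: need L[0]=5 = 5; D[0]=5 ok
step 1: need max(L[1]=5,C[0]=3) = 5; D[1]=5 ok
step 2: need max(L[2]=3,C[1]=5) = 5; D[2]=4 SHORT
step 3: need max(L[3]=7,C[2]=4) = 7; D[3]=7 ok
step 4: need max(L[4]=4,C[3]=5) = 5; D[4]=5 ok
step 5: need max(L[5]=3,C[4]=3) = 3; D[5]=3 ok
step 6: need max(L[6]=3,C[5]=7) = 7; D[6]=7 ok
step 7: need max(L[7]=6,C[6]=2) = 6; D[7]=6 ok
step 8: need C[7]=7 = 7; D[8]=7 ok

hazard at step 2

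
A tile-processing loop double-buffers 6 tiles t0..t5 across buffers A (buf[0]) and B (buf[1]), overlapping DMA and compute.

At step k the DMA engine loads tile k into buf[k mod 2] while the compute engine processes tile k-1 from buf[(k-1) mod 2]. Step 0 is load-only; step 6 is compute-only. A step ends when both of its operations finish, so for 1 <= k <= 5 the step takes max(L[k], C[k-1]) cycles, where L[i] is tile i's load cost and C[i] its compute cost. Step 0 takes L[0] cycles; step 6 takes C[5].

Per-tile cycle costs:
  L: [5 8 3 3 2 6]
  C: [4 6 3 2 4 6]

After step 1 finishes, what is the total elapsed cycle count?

end_cycle[1] = 13

  0. 5=5c; end=5; A:t0 B:-
  1. max(8,4)=8c; end=13; A:t0 B:t1
  2. max(3,6)=6c; end=19; A:t2 B:t1
  3. max(3,3)=3c; end=22; A:t2 B:t3
  4. max(2,2)=2c; end=24; A:t4 B:t3
  5. max(6,4)=6c; end=30; A:t4 B:t5
  6. 6=6c; end=36; A:t4 B:t5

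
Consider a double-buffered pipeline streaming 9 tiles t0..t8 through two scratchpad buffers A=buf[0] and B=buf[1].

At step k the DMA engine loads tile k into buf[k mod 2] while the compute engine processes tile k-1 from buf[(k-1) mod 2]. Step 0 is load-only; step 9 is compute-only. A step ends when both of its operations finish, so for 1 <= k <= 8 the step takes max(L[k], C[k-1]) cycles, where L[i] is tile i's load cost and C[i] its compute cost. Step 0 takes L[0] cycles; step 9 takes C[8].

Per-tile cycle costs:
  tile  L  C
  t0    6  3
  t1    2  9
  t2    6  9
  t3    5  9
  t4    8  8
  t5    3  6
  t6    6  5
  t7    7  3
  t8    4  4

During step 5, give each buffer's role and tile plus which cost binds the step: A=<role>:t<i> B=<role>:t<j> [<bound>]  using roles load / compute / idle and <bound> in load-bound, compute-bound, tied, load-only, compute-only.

step 5: A=compute:t4 B=load:t5 [compute-bound]

  0. 6=6c; end=6; A:t0 B:-
  1. max(2,3)=3c; end=9; A:t0 B:t1
  2. max(6,9)=9c; end=18; A:t2 B:t1
  3. max(5,9)=9c; end=27; A:t2 B:t3
  4. max(8,9)=9c; end=36; A:t4 B:t3
  5. max(3,8)=8c; end=44; A:t4 B:t5
  6. max(6,6)=6c; end=50; A:t6 B:t5
  7. max(7,5)=7c; end=57; A:t6 B:t7
  8. max(4,3)=4c; end=61; A:t8 B:t7
  9. 4=4c; end=65; A:t8 B:t7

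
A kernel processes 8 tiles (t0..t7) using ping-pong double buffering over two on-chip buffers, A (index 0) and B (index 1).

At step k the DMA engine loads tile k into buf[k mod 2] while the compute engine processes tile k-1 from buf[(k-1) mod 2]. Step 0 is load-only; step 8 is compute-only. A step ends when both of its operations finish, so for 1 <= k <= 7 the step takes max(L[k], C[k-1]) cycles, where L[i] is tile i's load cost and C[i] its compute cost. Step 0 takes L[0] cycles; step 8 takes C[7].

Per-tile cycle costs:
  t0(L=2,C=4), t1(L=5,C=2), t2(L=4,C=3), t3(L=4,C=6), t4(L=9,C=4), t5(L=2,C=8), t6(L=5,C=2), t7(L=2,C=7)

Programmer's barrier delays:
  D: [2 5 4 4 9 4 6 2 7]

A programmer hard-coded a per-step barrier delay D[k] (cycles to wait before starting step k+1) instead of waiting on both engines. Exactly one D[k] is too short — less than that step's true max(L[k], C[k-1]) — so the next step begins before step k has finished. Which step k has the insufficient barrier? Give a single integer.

k=0 barrier L[0]=2→2c, D[0]=2 ok
k=1 barrier max(L[1]=5,C[0]=4)→5c, D[1]=5 ok
k=2 barrier max(L[2]=4,C[1]=2)→4c, D[2]=4 ok
k=3 barrier max(L[3]=4,C[2]=3)→4c, D[3]=4 ok
k=4 barrier max(L[4]=9,C[3]=6)→9c, D[4]=9 ok
k=5 barrier max(L[5]=2,C[4]=4)→4c, D[5]=4 ok
k=6 barrier max(L[6]=5,C[5]=8)→8c, D[6]=6 SHORT
k=7 barrier max(L[7]=2,C[6]=2)→2c, D[7]=2 ok
k=8 barrier C[7]=7→7c, D[8]=7 ok

hazard at step 6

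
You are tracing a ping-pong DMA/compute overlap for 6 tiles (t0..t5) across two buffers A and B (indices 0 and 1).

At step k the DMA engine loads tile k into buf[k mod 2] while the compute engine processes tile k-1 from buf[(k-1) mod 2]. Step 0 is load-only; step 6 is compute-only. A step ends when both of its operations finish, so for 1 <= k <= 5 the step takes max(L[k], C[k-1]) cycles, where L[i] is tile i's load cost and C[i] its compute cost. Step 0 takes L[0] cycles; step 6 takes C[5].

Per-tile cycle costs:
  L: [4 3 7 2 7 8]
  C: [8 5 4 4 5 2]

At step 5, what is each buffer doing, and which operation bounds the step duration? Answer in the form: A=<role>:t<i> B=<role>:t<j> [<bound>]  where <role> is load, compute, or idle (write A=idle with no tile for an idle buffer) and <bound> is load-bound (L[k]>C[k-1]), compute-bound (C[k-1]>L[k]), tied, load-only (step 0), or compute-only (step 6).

step 5: A=compute:t4 B=load:t5 [load-bound]

step 0: L[0]=4 → dur=4, Σ=4 | A=load:t0 B=idle [load-only]
step 1: L[1]=3 C[0]=8 → dur=8, Σ=12 | A=compute:t0 B=load:t1 [compute-bound]
step 2: L[2]=7 C[1]=5 → dur=7, Σ=19 | A=load:t2 B=compute:t1 [load-bound]
step 3: L[3]=2 C[2]=4 → dur=4, Σ=23 | A=compute:t2 B=load:t3 [compute-bound]
step 4: L[4]=7 C[3]=4 → dur=7, Σ=30 | A=load:t4 B=compute:t3 [load-bound]
step 5: L[5]=8 C[4]=5 → dur=8, Σ=38 | A=compute:t4 B=load:t5 [load-bound]
step 6: C[5]=2 → dur=2, Σ=40 | A=idle B=compute:t5 [compute-only]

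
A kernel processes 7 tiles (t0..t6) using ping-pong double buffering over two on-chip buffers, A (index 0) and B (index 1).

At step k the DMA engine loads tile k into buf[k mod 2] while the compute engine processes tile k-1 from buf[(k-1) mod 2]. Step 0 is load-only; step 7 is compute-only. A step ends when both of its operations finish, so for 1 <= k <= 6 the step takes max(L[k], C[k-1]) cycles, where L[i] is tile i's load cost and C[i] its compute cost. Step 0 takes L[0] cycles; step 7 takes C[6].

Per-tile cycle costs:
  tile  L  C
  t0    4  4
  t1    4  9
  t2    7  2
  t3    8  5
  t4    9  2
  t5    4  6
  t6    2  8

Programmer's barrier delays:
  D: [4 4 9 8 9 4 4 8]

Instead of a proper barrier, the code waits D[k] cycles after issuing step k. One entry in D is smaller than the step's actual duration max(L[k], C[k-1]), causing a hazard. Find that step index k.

step 0: need L[0]=4 = 4; D[0]=4 ok
step 1: need max(L[1]=4,C[0]=4) = 4; D[1]=4 ok
step 2: need max(L[2]=7,C[1]=9) = 9; D[2]=9 ok
step 3: need max(L[3]=8,C[2]=2) = 8; D[3]=8 ok
step 4: need max(L[4]=9,C[3]=5) = 9; D[4]=9 ok
step 5: need max(L[5]=4,C[4]=2) = 4; D[5]=4 ok
step 6: need max(L[6]=2,C[5]=6) = 6; D[6]=4 SHORT
step 7: need C[6]=8 = 8; D[7]=8 ok

hazard at step 6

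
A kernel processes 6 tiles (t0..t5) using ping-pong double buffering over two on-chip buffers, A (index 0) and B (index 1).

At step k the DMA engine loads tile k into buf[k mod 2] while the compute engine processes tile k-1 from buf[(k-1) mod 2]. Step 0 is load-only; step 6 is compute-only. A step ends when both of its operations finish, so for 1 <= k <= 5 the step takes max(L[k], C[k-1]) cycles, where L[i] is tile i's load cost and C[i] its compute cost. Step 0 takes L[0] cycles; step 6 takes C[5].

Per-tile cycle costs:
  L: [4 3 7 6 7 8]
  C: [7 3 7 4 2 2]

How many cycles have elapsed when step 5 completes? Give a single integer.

k=0 load=t0/4c comp=- wait=4 total=4
k=1 load=t1/3c comp=t0/7c wait=7 total=11
k=2 load=t2/7c comp=t1/3c wait=7 total=18
k=3 load=t3/6c comp=t2/7c wait=7 total=25
k=4 load=t4/7c comp=t3/4c wait=7 total=32
k=5 load=t5/8c comp=t4/2c wait=8 total=40
k=6 load=- comp=t5/2c wait=2 total=42

end_cycle[5] = 40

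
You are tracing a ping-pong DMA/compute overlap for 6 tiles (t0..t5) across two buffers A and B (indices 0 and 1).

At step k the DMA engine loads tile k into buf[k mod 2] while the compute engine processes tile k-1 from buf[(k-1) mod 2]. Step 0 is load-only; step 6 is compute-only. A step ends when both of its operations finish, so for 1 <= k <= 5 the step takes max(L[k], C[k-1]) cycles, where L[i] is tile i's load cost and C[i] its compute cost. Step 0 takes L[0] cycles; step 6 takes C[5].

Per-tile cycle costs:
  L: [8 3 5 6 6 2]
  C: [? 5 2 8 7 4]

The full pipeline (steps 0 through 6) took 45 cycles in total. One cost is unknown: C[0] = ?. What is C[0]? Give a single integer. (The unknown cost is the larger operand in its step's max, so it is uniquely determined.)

C[0] = 7

step 0 | dur = L[0]=8 = 8
step 1 | dur = max(L[1]=3, C[0]=?) = C[0]  (unknown; binding)
step 2 | dur = max(L[2]=5, C[1]=5) = 5
step 3 | dur = max(L[3]=6, C[2]=2) = 6
step 4 | dur = max(L[4]=6, C[3]=8) = 8
step 5 | dur = max(L[5]=2, C[4]=7) = 7
step 6 | dur = C[5]=4 = 4
sum of known step durations = 38
dur[1] = total - known = 45 - 38 = 7
C[0] is the binding max in step 1, so C[0] = dur[1] = 7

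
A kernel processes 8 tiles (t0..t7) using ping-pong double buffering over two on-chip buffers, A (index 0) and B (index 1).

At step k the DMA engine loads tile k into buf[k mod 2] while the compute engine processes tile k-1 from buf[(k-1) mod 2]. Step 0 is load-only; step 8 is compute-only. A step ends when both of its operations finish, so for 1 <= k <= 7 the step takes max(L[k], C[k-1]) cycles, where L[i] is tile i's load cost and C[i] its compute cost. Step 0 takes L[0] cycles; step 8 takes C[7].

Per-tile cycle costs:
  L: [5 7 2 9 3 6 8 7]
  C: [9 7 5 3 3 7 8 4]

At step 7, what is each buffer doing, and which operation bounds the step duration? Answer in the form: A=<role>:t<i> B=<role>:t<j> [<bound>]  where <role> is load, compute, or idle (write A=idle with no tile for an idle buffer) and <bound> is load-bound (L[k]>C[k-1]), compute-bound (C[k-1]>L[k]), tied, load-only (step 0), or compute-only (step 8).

step 7: A=compute:t6 B=load:t7 [compute-bound]

[0] DMA t0→A (5c) ∥ CU idle ⇒ 5c, clock 5
[1] DMA t1→B (7c) ∥ CU A:t0 (9c) ⇒ 9c, clock 14
[2] DMA t2→A (2c) ∥ CU B:t1 (7c) ⇒ 7c, clock 21
[3] DMA t3→B (9c) ∥ CU A:t2 (5c) ⇒ 9c, clock 30
[4] DMA t4→A (3c) ∥ CU B:t3 (3c) ⇒ 3c, clock 33
[5] DMA t5→B (6c) ∥ CU A:t4 (3c) ⇒ 6c, clock 39
[6] DMA t6→A (8c) ∥ CU B:t5 (7c) ⇒ 8c, clock 47
[7] DMA t7→B (7c) ∥ CU A:t6 (8c) ⇒ 8c, clock 55
[8] DMA idle ∥ CU B:t7 (4c) ⇒ 4c, clock 59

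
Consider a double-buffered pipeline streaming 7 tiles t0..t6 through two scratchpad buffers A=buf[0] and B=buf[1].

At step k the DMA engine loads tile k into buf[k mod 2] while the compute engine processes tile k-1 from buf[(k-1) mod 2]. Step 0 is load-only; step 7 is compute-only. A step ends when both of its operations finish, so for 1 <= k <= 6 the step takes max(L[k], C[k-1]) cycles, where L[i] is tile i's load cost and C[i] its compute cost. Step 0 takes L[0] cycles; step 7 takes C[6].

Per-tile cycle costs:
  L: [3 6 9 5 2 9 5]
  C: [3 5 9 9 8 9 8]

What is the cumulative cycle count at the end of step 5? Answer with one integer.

k=0 load=t0/3c comp=- wait=3 total=3
k=1 load=t1/6c comp=t0/3c wait=6 total=9
k=2 load=t2/9c comp=t1/5c wait=9 total=18
k=3 load=t3/5c comp=t2/9c wait=9 total=27
k=4 load=t4/2c comp=t3/9c wait=9 total=36
k=5 load=t5/9c comp=t4/8c wait=9 total=45
k=6 load=t6/5c comp=t5/9c wait=9 total=54
k=7 load=- comp=t6/8c wait=8 total=62

end_cycle[5] = 45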